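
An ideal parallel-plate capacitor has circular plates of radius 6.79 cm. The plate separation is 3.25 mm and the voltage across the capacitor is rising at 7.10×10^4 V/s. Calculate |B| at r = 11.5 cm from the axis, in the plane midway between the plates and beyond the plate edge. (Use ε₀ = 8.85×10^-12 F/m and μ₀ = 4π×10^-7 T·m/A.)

dE/dt = (dV/dt)/d = 2.185×10^7 V/(m·s); I_d = ε₀(πR²)(dE/dt) = (8.85×10^-12)(0.01448)(2.185×10^7) = 2.800×10^-6 A.
For r ≥ R the full I_d is enclosed: B = μ₀ I_d/(2πr) = (4π×10^-7)(2.800×10^-6)/(2π·0.115) = 4.87×10^-12 T.

4.87×10^-12 T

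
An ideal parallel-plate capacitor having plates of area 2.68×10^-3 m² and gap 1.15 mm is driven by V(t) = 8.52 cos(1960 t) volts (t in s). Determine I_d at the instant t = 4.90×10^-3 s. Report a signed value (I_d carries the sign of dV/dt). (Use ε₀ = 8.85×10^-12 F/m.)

dV/dt = (8.52)(1960)·−sin(9.604) = 2977 V/s.
I_d = C dV/dt with C = ε₀A/d = (8.85×10^-12)(2.68×10^-3)/(1.15×10^-3) = 2.062×10^-11 F, so I_d = (2.062×10^-11)(2977) = 6.14×10^-8 A.

6.14×10^-8 A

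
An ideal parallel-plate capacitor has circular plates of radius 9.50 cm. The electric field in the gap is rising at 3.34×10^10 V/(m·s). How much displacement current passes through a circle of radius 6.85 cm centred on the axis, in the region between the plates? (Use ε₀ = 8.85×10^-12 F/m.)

Through the whole plate area (πR² = 0.02835 m²), I_d = ε₀ πR² dE/dt = 8.380×10^-3 A.
Since J_d is uniform, the enclosed fraction is (r/R)² = 0.5199, giving I_d,enc = 4.36×10^-3 A.

4.36×10^-3 A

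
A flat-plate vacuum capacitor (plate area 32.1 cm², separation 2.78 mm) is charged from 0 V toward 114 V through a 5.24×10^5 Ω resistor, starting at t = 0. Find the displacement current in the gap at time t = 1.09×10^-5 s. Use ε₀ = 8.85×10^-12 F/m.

C = ε₀A/d = (8.85×10^-12)(3.21×10^-3)/(2.78×10^-3) = 1.022×10^-11 F, so τ = RC = 5.355×10^-6 s.
The conduction current is I(t) = (V₀/R) e^(−t/τ), and the displacement current between the plates equals it.
t/τ = 2.035; I_d = (114/5.24×10^5) · e^(−2.035) = (2.176×10^-4)(0.1307) = 2.84×10^-5 A.

2.84×10^-5 A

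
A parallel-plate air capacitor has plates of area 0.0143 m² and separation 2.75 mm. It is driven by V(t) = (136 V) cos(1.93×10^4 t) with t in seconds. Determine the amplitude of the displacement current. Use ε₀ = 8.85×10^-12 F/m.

1.21×10^-4 A

C = ε₀A/d = (8.85×10^-12)(0.0143)/(2.75×10^-3) = 4.602×10^-11 F; ω = 1.93×10^4 rad/s.
I_d = C dV/dt, so |I_d|_max = C V₀ ω = (4.602×10^-11)(136)(1.93×10^4) = 1.21×10^-4 A.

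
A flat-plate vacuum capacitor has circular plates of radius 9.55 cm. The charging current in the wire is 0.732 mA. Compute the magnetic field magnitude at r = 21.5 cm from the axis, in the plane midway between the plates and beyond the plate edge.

By continuity the displacement current in the gap matches the conduction current: I_d = 7.32×10^-4 A.
For r ≥ R the full I_d is enclosed: B = μ₀ I_d/(2πr) = (4π×10^-7)(7.32×10^-4)/(2π·0.215) = 6.81×10^-10 T.

6.81×10^-10 T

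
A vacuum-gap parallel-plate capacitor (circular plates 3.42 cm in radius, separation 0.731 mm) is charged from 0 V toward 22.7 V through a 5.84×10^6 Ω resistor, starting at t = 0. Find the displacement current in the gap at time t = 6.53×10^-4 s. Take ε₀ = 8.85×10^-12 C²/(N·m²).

3.15×10^-7 A

C = ε₀A/d = (8.85×10^-12)(3.675×10^-3)/(7.31×10^-4) = 4.449×10^-11 F, so τ = RC = 2.598×10^-4 s.
The conduction current is I(t) = (V₀/R) e^(−t/τ), and the displacement current between the plates equals it.
t/τ = 2.513; I_d = (22.7/5.84×10^6) · e^(−2.513) = (3.887×10^-6)(0.08102) = 3.15×10^-7 A.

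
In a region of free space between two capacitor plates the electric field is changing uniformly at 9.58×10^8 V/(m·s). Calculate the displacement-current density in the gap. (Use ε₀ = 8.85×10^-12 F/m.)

8.48×10^-3 A/m²

J_d = ε₀ ∂E/∂t, so J_d = 8.48×10^-3 A/m².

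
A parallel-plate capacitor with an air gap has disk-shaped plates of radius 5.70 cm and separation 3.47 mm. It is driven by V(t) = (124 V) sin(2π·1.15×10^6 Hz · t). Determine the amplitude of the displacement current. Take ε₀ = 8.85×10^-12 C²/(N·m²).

0.0233 A

C = ε₀A/d = (8.85×10^-12)(0.01021)/(3.47×10^-3) = 2.604×10^-11 F; ω = 2πf = 7.226×10^6 rad/s.
I_d = C dV/dt, so |I_d|_max = C V₀ ω = (2.604×10^-11)(124)(7.226×10^6) = 0.0233 A.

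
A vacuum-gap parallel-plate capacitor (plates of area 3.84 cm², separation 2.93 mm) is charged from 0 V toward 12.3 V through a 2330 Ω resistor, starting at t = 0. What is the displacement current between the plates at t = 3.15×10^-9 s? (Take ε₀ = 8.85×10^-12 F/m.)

C = ε₀A/d = (8.85×10^-12)(3.84×10^-4)/(2.93×10^-3) = 1.160×10^-12 F, so τ = RC = 2.703×10^-9 s.
The conduction current is I(t) = (V₀/R) e^(−t/τ), and the displacement current between the plates equals it.
t/τ = 1.165; I_d = (12.3/2330) · e^(−1.165) = (5.279×10^-3)(0.3119) = 1.65×10^-3 A.

1.65×10^-3 A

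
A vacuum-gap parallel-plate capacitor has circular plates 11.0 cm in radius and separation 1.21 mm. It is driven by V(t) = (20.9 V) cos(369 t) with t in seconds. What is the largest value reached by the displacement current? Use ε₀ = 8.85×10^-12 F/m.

2.14×10^-6 A

The displacement current equals the conduction current C dV/dt, which peaks at C V₀ ω.
With C = ε₀A/d = (8.85×10^-12)(0.03801)/(1.21×10^-3) = 2.780×10^-10 F and ω = 369 rad/s, I_d,max = (2.780×10^-10)(20.9)(369) = 2.14×10^-6 A.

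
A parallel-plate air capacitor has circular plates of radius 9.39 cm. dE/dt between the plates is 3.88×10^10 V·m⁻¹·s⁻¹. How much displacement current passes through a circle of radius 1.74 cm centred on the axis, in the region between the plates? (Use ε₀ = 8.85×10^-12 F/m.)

I_d = ε₀ dΦ_E/dt = ε₀ πR² (dE/dt) = (8.85×10^-12)(0.02770)(3.88×10^10) = 9.512×10^-3 A through the full plate area.
The field is uniform, so I_d,enc = I_d (r/R)² = (9.512×10^-3)(1.74/9.39)² = 3.27×10^-4 A.

3.27×10^-4 A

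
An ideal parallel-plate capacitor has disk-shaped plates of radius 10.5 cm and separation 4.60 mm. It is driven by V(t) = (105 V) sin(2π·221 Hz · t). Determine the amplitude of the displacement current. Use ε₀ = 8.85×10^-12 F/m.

9.72×10^-6 A

(dE/dt)_max = V₀ω/d = 3.171×10^7 V/(m·s); ω = 2πf = 1389 rad/s.
I_d,max = ε₀ A (dE/dt)_max = (8.85×10^-12)(0.03464)(3.171×10^7) = 9.72×10^-6 A.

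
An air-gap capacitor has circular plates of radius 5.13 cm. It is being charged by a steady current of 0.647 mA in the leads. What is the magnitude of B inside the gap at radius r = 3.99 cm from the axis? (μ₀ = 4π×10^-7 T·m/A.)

1.96×10^-9 T

Between the plates the displacement current equals the wire current: I_d = 0.647 mA = 6.47×10^-4 A.
An Ampèrian loop of radius r encloses a fraction (r/R)² of I_d. Then B·2πr = μ₀ I_d (r/R)², giving B = μ₀ I_d r/(2πR²) = 1.96×10^-9 T.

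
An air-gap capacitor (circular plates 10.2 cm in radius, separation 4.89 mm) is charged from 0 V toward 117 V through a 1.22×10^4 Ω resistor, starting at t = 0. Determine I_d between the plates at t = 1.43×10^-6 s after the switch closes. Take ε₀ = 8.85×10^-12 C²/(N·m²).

1.32×10^-3 A

C = ε₀A/d = (8.85×10^-12)(0.03269)/(4.89×10^-3) = 5.916×10^-11 F, so τ = RC = 7.218×10^-7 s.
The conduction current is I(t) = (V₀/R) e^(−t/τ), and the displacement current between the plates equals it.
t/τ = 1.981; I_d = (117/1.22×10^4) · e^(−1.981) = (9.590×10^-3)(0.1379) = 1.32×10^-3 A.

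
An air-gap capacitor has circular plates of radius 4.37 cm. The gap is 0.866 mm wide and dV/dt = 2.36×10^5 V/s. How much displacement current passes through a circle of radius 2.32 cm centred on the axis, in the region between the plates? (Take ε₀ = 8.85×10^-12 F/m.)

I_d = C dV/dt with C = ε₀πR²/d = 6.131×10^-11 F, so I_d = (6.131×10^-11)(2.36×10^5) = 1.447×10^-5 A.
The field is uniform, so I_d,enc = I_d (r/R)² = (1.447×10^-5)(2.32/4.37)² = 4.08×10^-6 A.

4.08×10^-6 A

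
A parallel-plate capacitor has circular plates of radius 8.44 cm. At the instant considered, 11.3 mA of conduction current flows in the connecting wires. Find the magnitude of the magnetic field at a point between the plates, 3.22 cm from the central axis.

1.02×10^-8 T

No conduction current crosses the gap, so I_d there equals the 0.0113 A in the leads.
An Ampèrian loop of radius r encloses a fraction (r/R)² of I_d. Then B·2πr = μ₀ I_d (r/R)², giving B = μ₀ I_d r/(2πR²) = 1.02×10^-8 T.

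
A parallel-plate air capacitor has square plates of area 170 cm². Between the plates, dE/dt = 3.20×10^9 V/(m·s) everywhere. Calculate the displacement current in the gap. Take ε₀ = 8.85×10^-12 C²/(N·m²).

With a uniform field, Φ_E = EA, so I_d = ε₀ A dE/dt = 4.81×10^-4 A.

4.81×10^-4 A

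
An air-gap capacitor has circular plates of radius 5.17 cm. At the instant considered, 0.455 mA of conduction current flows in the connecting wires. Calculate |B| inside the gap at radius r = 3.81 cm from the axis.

1.30×10^-9 T

By continuity the displacement current in the gap matches the conduction current: I_d = 4.55×10^-4 A.
An Ampèrian loop of radius r encloses a fraction (r/R)² of I_d. Then B·2πr = μ₀ I_d (r/R)², giving B = μ₀ I_d r/(2πR²) = 1.30×10^-9 T.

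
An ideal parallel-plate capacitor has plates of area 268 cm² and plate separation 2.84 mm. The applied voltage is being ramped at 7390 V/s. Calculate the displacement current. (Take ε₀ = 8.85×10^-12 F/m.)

6.17×10^-7 A

E = V/d so dE/dt = (dV/dt)/d = 2.602×10^6 V/(m·s), and I_d = ε₀ A dE/dt = (8.85×10^-12)(0.0268)(2.602×10^6) = 6.17×10^-7 A.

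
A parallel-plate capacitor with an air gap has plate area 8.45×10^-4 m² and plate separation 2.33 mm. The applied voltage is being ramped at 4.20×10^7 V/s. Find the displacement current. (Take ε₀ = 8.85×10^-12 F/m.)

C = ε₀A/d = (8.85×10^-12)(8.45×10^-4)/(2.33×10^-3) = 3.210×10^-12 F.
I_d = C dV/dt = (3.210×10^-12)(4.20×10^7) = 1.35×10^-4 A.

1.35×10^-4 A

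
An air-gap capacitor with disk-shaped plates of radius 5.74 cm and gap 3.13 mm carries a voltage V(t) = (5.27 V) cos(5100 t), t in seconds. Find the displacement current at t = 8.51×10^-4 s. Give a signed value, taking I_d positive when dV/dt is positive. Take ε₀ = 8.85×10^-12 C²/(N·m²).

dV/dt = (5.27)(5100)·−sin(4.3401) = 2.504×10^4 V/s.
I_d = C dV/dt with C = ε₀A/d = (8.85×10^-12)(0.01035)/(3.13×10^-3) = 2.926×10^-11 F, so I_d = (2.926×10^-11)(2.504×10^4) = 7.33×10^-7 A.

7.33×10^-7 A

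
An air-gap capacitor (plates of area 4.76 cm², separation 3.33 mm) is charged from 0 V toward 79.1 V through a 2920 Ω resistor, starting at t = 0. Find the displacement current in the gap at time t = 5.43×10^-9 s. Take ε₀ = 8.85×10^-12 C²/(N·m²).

6.23×10^-3 A

With C = ε₀A/d = (8.85×10^-12)(4.76×10^-4)/(3.33×10^-3) = 1.265×10^-12 F, the time constant is τ = RC = 3.694×10^-9 s, so t/τ = 1.470 and e^(−t/τ) = 0.2299.
I_d = I_cond = (V₀/R) e^(−t/τ) = (0.02709)(0.2299) = 6.23×10^-3 A.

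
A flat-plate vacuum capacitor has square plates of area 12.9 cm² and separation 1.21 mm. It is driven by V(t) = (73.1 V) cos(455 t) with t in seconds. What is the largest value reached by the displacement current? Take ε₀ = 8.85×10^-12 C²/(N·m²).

(dE/dt)_max = V₀ω/d = 2.749×10^7 V/(m·s); ω = 455 rad/s.
I_d,max = ε₀ A (dE/dt)_max = (8.85×10^-12)(1.29×10^-3)(2.749×10^7) = 3.14×10^-7 A.

3.14×10^-7 A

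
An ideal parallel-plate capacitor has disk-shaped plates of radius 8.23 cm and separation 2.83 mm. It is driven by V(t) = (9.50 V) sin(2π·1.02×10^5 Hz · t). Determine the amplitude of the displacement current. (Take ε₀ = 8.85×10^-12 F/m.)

(dE/dt)_max = V₀ω/d = 2.151×10^9 V/(m·s); ω = 2πf = 6.409×10^5 rad/s.
I_d,max = ε₀ A (dE/dt)_max = (8.85×10^-12)(0.02128)(2.151×10^9) = 4.05×10^-4 A.

4.05×10^-4 A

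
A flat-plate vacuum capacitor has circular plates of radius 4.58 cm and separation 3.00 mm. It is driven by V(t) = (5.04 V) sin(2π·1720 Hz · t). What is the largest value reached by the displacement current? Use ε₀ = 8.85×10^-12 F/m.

(dE/dt)_max = V₀ω/d = 1.816×10^7 V/(m·s); ω = 2πf = 1.081×10^4 rad/s.
I_d,max = ε₀ A (dE/dt)_max = (8.85×10^-12)(6.590×10^-3)(1.816×10^7) = 1.06×10^-6 A.

1.06×10^-6 A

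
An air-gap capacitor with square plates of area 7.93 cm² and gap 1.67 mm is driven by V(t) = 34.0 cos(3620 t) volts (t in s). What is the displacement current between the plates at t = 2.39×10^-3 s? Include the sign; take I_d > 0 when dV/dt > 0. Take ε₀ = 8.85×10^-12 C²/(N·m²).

-3.61×10^-7 A

C = ε₀A/d = (8.85×10^-12)(7.93×10^-4)/(1.67×10^-3) = 4.202×10^-12 F. dV/dt = V₀ω·−sin(ωt); at ωt = 8.6518 rad this factor is -0.6983.
I_d = C dV/dt = (4.202×10^-12)(34.0)(3620)(-0.6983) = -3.61×10^-7 A.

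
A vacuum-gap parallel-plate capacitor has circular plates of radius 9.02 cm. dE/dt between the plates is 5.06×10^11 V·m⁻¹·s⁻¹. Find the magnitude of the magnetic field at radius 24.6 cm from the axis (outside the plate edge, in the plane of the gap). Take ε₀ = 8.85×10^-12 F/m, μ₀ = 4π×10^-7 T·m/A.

Total displacement current: I_d = ε₀(πR²)(dE/dt) = (8.85×10^-12)(0.02556)(5.06×10^11) = 0.1145 A.
Outside the plates the loop encloses all of I_d, so B·2πr = μ₀ I_d and B = 9.31×10^-8 T.

9.31×10^-8 T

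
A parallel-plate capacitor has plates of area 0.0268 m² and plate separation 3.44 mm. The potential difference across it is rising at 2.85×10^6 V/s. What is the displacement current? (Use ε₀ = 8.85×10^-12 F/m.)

1.97×10^-4 A

C = ε₀A/d = (8.85×10^-12)(0.0268)/(3.44×10^-3) = 6.895×10^-11 F.
I_d = C dV/dt = (6.895×10^-11)(2.85×10^6) = 1.97×10^-4 A.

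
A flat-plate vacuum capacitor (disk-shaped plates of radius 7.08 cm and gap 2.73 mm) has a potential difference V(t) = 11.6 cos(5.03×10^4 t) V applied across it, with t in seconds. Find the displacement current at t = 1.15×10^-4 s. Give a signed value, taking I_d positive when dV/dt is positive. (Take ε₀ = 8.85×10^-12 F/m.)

1.42×10^-5 A

dE/dt = (V₀ω/d)·−sin(ωt) with ωt = 5.7845 rad: (11.6)(5.03×10^4)(0.4783)/(2.73×10^-3) = 1.022×10^8 V/(m·s).
I_d = ε₀ A dE/dt = (8.85×10^-12)(0.01575)(1.022×10^8) = 1.42×10^-5 A.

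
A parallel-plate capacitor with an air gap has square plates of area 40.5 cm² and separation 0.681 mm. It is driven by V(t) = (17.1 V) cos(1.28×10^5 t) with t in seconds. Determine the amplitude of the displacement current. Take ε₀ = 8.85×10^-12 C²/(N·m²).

1.15×10^-4 A

C = ε₀A/d = (8.85×10^-12)(4.05×10^-3)/(6.81×10^-4) = 5.263×10^-11 F; ω = 1.28×10^5 rad/s.
I_d = C dV/dt, so |I_d|_max = C V₀ ω = (5.263×10^-11)(17.1)(1.28×10^5) = 1.15×10^-4 A.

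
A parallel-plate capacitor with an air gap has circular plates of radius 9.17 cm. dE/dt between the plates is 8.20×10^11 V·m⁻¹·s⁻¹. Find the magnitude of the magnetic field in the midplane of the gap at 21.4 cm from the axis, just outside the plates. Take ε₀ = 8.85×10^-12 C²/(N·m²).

1.79×10^-7 T

Total displacement current: I_d = ε₀(πR²)(dE/dt) = (8.85×10^-12)(0.02642)(8.20×10^11) = 0.1917 A.
With r > R the enclosed displacement current is the full I_d; B = μ₀ I_d / (2πr) = 1.79×10^-7 T.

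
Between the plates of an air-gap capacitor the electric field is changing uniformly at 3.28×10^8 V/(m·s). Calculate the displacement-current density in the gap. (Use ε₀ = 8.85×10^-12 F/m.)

J_d = ε₀ dE/dt = (8.85×10^-12)(3.28×10^8) = 2.90×10^-3 A/m².

2.90×10^-3 A/m²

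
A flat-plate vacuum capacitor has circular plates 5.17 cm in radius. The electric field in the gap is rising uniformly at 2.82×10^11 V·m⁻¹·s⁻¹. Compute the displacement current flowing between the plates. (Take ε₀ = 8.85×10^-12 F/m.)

The displacement current is ε₀ times dΦ_E/dt = ε₀ A dE/dt = (8.85×10^-12)(8.397×10^-3)(2.82×10^11) = 0.0210 A.

0.0210 A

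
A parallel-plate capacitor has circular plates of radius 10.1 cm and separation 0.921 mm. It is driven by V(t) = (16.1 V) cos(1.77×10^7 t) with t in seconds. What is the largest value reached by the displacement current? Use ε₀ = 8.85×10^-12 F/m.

(dE/dt)_max = V₀ω/d = 3.094×10^11 V/(m·s); ω = 1.77×10^7 rad/s.
I_d,max = ε₀ A (dE/dt)_max = (8.85×10^-12)(0.03205)(3.094×10^11) = 0.0878 A.

0.0878 A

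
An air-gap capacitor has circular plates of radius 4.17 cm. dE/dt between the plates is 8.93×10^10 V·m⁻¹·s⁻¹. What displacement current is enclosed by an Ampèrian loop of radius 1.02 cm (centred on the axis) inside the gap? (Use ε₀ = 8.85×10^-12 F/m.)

2.58×10^-4 A

Total displacement current: I_d = ε₀(πR²)(dE/dt) = (8.85×10^-12)(5.463×10^-3)(8.93×10^10) = 4.317×10^-3 A.
Through an area πr² the displacement current is I_d·(πr²/πR²) = I_d (r/R)² = 2.58×10^-4 A.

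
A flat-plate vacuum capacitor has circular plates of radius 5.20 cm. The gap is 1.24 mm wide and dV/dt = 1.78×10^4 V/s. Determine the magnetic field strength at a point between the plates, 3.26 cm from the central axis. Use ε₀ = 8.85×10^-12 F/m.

With E = V/d, dE/dt = 1.435×10^7 V/(m·s) and πR² = 8.495×10^-3 m², giving I_d = ε₀ πR² dE/dt = 1.079×10^-6 A.
An Ampèrian loop of radius r encloses a fraction (r/R)² of I_d. Then B·2πr = μ₀ I_d (r/R)², giving B = μ₀ I_d r/(2πR²) = 2.60×10^-12 T.

2.60×10^-12 T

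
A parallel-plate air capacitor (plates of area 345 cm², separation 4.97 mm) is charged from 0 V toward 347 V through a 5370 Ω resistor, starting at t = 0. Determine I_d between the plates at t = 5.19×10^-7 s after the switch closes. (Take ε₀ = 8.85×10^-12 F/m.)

C = ε₀A/d = (8.85×10^-12)(0.0345)/(4.97×10^-3) = 6.143×10^-11 F, so τ = RC = 3.299×10^-7 s.
The conduction current is I(t) = (V₀/R) e^(−t/τ), and the displacement current between the plates equals it.
t/τ = 1.573; I_d = (347/5370) · e^(−1.573) = (0.06462)(0.2074) = 0.0134 A.

0.0134 A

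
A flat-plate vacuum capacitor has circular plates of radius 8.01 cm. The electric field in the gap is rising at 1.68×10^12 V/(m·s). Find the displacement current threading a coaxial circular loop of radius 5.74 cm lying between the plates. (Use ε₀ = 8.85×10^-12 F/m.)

Through the whole plate area (πR² = 0.02016 m²), I_d = ε₀ πR² dE/dt = 0.2997 A.
Since J_d is uniform, the enclosed fraction is (r/R)² = 0.5135, giving I_d,enc = 0.154 A.

0.154 A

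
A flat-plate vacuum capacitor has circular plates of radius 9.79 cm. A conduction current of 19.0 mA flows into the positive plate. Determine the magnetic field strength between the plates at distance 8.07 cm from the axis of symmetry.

By continuity the displacement current in the gap matches the conduction current: I_d = 0.0190 A.
For r < R the Ampère–Maxwell law gives B(2πr) = μ₀ I_d (r²/R²), so B = μ₀ I_d r/(2πR²) = (4π×10^-7)(0.0190)(0.0807)/(2π·0.0979²) = 3.20×10^-8 T.

3.20×10^-8 T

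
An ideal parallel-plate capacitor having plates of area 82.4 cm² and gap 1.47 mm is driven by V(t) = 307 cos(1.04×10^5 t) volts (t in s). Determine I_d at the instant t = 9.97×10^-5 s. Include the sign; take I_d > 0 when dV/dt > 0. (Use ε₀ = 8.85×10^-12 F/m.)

dV/dt = (307)(1.04×10^5)·−sin(10.3688) = 2.586×10^7 V/s.
I_d = C dV/dt with C = ε₀A/d = (8.85×10^-12)(8.24×10^-3)/(1.47×10^-3) = 4.961×10^-11 F, so I_d = (4.961×10^-11)(2.586×10^7) = 1.28×10^-3 A.

1.28×10^-3 A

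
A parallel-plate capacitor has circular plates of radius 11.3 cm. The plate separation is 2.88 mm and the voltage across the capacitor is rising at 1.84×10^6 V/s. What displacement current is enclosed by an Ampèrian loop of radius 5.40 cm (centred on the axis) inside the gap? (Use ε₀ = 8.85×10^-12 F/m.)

5.18×10^-5 A

I_d = C dV/dt with C = ε₀πR²/d = 1.233×10^-10 F, so I_d = (1.233×10^-10)(1.84×10^6) = 2.269×10^-4 A.
Since J_d is uniform, the enclosed fraction is (r/R)² = 0.2284, giving I_d,enc = 5.18×10^-5 A.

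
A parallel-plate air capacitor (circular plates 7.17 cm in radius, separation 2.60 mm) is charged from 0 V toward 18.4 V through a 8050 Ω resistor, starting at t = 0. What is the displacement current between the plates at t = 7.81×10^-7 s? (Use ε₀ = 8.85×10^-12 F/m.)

3.91×10^-4 A

C = ε₀A/d = (8.85×10^-12)(0.01615)/(2.60×10^-3) = 5.497×10^-11 F, so τ = RC = 4.425×10^-7 s.
The conduction current is I(t) = (V₀/R) e^(−t/τ), and the displacement current between the plates equals it.
t/τ = 1.765; I_d = (18.4/8050) · e^(−1.765) = (2.286×10^-3)(0.1712) = 3.91×10^-4 A.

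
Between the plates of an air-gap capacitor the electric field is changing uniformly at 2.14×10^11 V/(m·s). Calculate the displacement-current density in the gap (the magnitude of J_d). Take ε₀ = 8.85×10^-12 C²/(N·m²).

J_d = ε₀ ∂E/∂t, so J_d = 1.89 A/m².

1.89 A/m²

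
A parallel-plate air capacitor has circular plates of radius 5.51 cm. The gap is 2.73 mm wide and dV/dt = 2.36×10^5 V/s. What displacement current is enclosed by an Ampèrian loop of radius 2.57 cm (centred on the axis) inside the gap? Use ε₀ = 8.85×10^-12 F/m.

1.59×10^-6 A

With E = V/d, dE/dt = 8.645×10^7 V/(m·s) and πR² = 9.538×10^-3 m², giving I_d = ε₀ πR² dE/dt = 7.297×10^-6 A.
Since J_d is uniform, the enclosed fraction is (r/R)² = 0.2176, giving I_d,enc = 1.59×10^-6 A.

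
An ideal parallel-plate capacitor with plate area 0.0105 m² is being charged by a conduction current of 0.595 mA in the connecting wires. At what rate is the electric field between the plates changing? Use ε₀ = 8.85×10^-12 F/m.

6.40×10^9 V/(m·s)

The displacement current between the plates equals the conduction current, I_d = 0.595 mA.
Then dE/dt = I_d/(ε₀A) = 6.40×10^9 V/(m·s).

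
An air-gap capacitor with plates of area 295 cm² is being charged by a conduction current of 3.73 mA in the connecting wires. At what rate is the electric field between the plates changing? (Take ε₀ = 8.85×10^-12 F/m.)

By continuity, I_d in the gap equals the 3.73 mA flowing in the wire.
Since I_d = ε₀ A dE/dt, dE/dt = I_d/(ε₀A) = (3.73×10^-3)/((8.85×10^-12)(0.0295)) = 1.43×10^10 V/(m·s).

1.43×10^10 V/(m·s)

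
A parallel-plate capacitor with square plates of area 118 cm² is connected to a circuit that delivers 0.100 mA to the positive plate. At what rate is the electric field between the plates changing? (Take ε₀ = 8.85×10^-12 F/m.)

9.58×10^8 V/(m·s)

The displacement current between the plates equals the conduction current, I_d = 0.100 mA.
Inverting I_d = ε₀ A dE/dt gives dE/dt = 1.00×10^-4 / (8.85×10^-12 · 0.0118) = 9.58×10^8 V/(m·s).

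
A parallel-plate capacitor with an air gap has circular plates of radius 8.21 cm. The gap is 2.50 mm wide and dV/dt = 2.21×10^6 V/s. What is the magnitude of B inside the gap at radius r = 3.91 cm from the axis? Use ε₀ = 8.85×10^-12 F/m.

dE/dt = (dV/dt)/d = 8.840×10^8 V/(m·s); I_d = ε₀(πR²)(dE/dt) = (8.85×10^-12)(0.02118)(8.840×10^8) = 1.657×10^-4 A.
∮B·dl = μ₀ I_d,enc with I_d,enc = I_d r²/R² = 3.758×10^-5 A; so B = μ₀ I_d,enc/(2πr) = 1.92×10^-10 T.

1.92×10^-10 T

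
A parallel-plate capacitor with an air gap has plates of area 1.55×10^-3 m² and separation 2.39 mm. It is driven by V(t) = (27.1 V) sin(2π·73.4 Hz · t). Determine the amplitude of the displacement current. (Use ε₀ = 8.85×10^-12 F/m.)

(dE/dt)_max = V₀ω/d = 5.230×10^6 V/(m·s); ω = 2πf = 461.2 rad/s.
I_d,max = ε₀ A (dE/dt)_max = (8.85×10^-12)(1.55×10^-3)(5.230×10^6) = 7.17×10^-8 A.

7.17×10^-8 A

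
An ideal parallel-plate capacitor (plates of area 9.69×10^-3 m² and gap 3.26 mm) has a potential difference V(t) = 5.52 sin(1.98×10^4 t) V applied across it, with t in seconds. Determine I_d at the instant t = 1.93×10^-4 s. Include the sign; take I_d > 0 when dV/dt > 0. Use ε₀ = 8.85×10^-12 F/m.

-2.24×10^-6 A

C = ε₀A/d = (8.85×10^-12)(9.69×10^-3)/(3.26×10^-3) = 2.631×10^-11 F. dV/dt = V₀ω·cos(ωt); at ωt = 3.8214 rad this factor is -0.7777.
I_d = C dV/dt = (2.631×10^-11)(5.52)(1.98×10^4)(-0.7777) = -2.24×10^-6 A.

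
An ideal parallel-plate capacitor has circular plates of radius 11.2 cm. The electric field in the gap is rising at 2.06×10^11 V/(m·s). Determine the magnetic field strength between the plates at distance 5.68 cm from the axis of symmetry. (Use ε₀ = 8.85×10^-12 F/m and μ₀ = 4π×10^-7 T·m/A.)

I_d = ε₀ dΦ_E/dt = ε₀ πR² (dE/dt) = (8.85×10^-12)(0.03941)(2.06×10^11) = 0.07185 A through the full plate area.
An Ampèrian loop of radius r encloses a fraction (r/R)² of I_d. Then B·2πr = μ₀ I_d (r/R)², giving B = μ₀ I_d r/(2πR²) = 6.51×10^-8 T.

6.51×10^-8 T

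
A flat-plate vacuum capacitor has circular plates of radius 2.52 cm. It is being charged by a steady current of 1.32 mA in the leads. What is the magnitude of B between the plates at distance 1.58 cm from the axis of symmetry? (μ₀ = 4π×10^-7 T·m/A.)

6.57×10^-9 T

No conduction current crosses the gap, so I_d there equals the 1.32×10^-3 A in the leads.
∮B·dl = μ₀ I_d,enc with I_d,enc = I_d r²/R² = 5.189×10^-4 A; so B = μ₀ I_d,enc/(2πr) = 6.57×10^-9 T.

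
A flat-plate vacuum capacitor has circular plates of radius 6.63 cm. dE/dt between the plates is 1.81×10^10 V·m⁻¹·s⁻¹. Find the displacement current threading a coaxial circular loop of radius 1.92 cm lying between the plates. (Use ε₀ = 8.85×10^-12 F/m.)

1.86×10^-4 A

Total displacement current: I_d = ε₀(πR²)(dE/dt) = (8.85×10^-12)(0.01381)(1.81×10^10) = 2.212×10^-3 A.
Through an area πr² the displacement current is I_d·(πr²/πR²) = I_d (r/R)² = 1.86×10^-4 A.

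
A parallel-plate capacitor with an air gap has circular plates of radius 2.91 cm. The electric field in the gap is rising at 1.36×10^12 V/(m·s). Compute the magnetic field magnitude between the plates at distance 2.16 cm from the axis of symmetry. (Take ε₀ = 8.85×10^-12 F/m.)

Total displacement current: I_d = ε₀(πR²)(dE/dt) = (8.85×10^-12)(2.660×10^-3)(1.36×10^12) = 0.03202 A.
For r < R the Ampère–Maxwell law gives B(2πr) = μ₀ I_d (r²/R²), so B = μ₀ I_d r/(2πR²) = (4π×10^-7)(0.03202)(0.0216)/(2π·0.0291²) = 1.63×10^-7 T.

1.63×10^-7 T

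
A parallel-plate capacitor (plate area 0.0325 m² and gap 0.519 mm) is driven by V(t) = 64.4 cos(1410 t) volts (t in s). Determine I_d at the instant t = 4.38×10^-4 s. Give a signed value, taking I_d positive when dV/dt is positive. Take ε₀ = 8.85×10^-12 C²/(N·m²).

dV/dt = (64.4)(1410)·−sin(0.61758) = -5.258×10^4 V/s.
I_d = C dV/dt with C = ε₀A/d = (8.85×10^-12)(0.0325)/(5.19×10^-4) = 5.542×10^-10 F, so I_d = (5.542×10^-10)(-5.258×10^4) = -2.91×10^-5 A.

-2.91×10^-5 A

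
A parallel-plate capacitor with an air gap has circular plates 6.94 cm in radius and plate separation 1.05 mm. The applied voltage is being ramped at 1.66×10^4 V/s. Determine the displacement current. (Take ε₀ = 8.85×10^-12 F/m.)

2.12×10^-6 A

The displacement current equals the charging current C dV/dt. With C = ε₀A/d = (8.85×10^-12)(0.01513)/(1.05×10^-3) = 1.275×10^-10 F, I_d = (1.275×10^-10)(1.66×10^4) = 2.12×10^-6 A.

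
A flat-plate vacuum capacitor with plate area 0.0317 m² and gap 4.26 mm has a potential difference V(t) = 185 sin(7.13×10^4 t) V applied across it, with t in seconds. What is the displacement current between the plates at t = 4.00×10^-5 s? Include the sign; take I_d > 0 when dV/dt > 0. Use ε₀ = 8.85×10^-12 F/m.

-8.32×10^-4 A

dV/dt = (185)(7.13×10^4)·cos(2.852) = -1.264×10^7 V/s.
I_d = C dV/dt with C = ε₀A/d = (8.85×10^-12)(0.0317)/(4.26×10^-3) = 6.586×10^-11 F, so I_d = (6.586×10^-11)(-1.264×10^7) = -8.32×10^-4 A.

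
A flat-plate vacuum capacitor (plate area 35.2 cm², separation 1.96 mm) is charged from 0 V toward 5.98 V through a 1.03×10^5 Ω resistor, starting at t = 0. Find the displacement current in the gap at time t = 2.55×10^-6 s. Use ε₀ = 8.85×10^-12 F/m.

With C = ε₀A/d = (8.85×10^-12)(3.52×10^-3)/(1.96×10^-3) = 1.589×10^-11 F, the time constant is τ = RC = 1.637×10^-6 s, so t/τ = 1.558 and e^(−t/τ) = 0.2106.
I_d = I_cond = (V₀/R) e^(−t/τ) = (5.806×10^-5)(0.2106) = 1.22×10^-5 A.

1.22×10^-5 A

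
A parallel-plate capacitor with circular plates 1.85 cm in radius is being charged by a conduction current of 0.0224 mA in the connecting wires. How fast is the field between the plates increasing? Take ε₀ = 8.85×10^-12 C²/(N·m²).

Charge continuity gives I_d = I = 2.24×10^-5 A between the plates.
Inverting I_d = ε₀ A dE/dt gives dE/dt = 2.24×10^-5 / (8.85×10^-12 · 1.075×10^-3) = 2.35×10^9 V/(m·s).

2.35×10^9 V/(m·s)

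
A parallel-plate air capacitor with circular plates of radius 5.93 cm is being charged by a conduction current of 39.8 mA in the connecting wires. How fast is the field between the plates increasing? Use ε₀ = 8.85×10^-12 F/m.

4.07×10^11 V/(m·s)

By continuity, I_d in the gap equals the 39.8 mA flowing in the wire.
Then dE/dt = I_d/(ε₀A) = 4.07×10^11 V/(m·s).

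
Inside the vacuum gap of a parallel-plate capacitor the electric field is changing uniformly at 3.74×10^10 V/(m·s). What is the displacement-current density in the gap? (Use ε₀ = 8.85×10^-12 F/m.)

0.331 A/m²

The displacement-current density is ε₀ ∂E/∂t = (8.85×10^-12)(3.74×10^10) = 0.331 A/m².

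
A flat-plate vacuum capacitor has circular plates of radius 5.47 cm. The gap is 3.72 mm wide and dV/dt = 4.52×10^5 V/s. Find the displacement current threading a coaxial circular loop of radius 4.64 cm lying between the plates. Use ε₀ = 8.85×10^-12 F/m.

7.27×10^-6 A

I_d = C dV/dt with C = ε₀πR²/d = 2.236×10^-11 F, so I_d = (2.236×10^-11)(4.52×10^5) = 1.011×10^-5 A.
The field is uniform, so I_d,enc = I_d (r/R)² = (1.011×10^-5)(4.64/5.47)² = 7.27×10^-6 A.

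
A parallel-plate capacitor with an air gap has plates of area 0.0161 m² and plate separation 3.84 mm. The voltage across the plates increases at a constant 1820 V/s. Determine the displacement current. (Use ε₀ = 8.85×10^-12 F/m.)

6.75×10^-8 A

E = V/d so dE/dt = (dV/dt)/d = 4.740×10^5 V/(m·s), and I_d = ε₀ A dE/dt = (8.85×10^-12)(0.0161)(4.740×10^5) = 6.75×10^-8 A.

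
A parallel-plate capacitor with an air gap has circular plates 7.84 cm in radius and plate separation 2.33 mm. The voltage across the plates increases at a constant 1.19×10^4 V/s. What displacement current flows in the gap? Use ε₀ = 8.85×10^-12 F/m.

The field between the plates is E = V/d, so dE/dt = (1.19×10^4)/(2.33×10^-3 m) = 5.107×10^6 V/(m·s).
I_d = ε₀ A (dE/dt) = (8.85×10^-12)(0.01931)(5.107×10^6) = 8.73×10^-7 A.

8.73×10^-7 A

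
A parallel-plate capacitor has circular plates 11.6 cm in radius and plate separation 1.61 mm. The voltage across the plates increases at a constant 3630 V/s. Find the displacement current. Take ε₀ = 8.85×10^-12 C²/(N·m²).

E = V/d so dE/dt = (dV/dt)/d = 2.255×10^6 V/(m·s), and I_d = ε₀ A dE/dt = (8.85×10^-12)(0.04227)(2.255×10^6) = 8.44×10^-7 A.

8.44×10^-7 A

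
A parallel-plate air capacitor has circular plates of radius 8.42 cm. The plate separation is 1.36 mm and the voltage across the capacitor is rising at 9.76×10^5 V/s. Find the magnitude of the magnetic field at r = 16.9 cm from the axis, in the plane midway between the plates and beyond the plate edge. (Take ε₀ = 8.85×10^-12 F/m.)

dE/dt = (dV/dt)/d = 7.176×10^8 V/(m·s); I_d = ε₀(πR²)(dE/dt) = (8.85×10^-12)(0.02227)(7.176×10^8) = 1.414×10^-4 A.
With r > R the enclosed displacement current is the full I_d; B = μ₀ I_d / (2πr) = 1.67×10^-10 T.

1.67×10^-10 T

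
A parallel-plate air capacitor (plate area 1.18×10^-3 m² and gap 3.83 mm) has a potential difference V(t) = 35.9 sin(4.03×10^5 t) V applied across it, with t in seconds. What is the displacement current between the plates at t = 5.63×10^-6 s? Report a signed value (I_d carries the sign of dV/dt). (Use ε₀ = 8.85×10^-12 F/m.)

dV/dt = (35.9)(4.03×10^5)·cos(2.26889) = -9.299×10^6 V/s.
I_d = C dV/dt with C = ε₀A/d = (8.85×10^-12)(1.18×10^-3)/(3.83×10^-3) = 2.727×10^-12 F, so I_d = (2.727×10^-12)(-9.299×10^6) = -2.54×10^-5 A.

-2.54×10^-5 A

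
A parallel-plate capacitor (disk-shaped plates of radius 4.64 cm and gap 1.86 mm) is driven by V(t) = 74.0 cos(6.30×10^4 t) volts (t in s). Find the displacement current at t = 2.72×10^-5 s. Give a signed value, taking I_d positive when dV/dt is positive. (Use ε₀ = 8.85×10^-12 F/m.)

dE/dt = (V₀ω/d)·−sin(ωt) with ωt = 1.7136 rad: (74.0)(6.30×10^4)(-0.9898)/(1.86×10^-3) = -2.481×10^9 V/(m·s).
I_d = ε₀ A dE/dt = (8.85×10^-12)(6.764×10^-3)(-2.481×10^9) = -1.49×10^-4 A.

-1.49×10^-4 A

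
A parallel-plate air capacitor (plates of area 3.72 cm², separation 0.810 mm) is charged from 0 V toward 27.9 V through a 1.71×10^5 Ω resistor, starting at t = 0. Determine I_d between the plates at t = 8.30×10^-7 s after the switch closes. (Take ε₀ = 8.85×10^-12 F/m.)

4.94×10^-5 A

With C = ε₀A/d = (8.85×10^-12)(3.72×10^-4)/(8.10×10^-4) = 4.064×10^-12 F, the time constant is τ = RC = 6.949×10^-7 s, so t/τ = 1.194 and e^(−t/τ) = 0.3030.
I_d = I_cond = (V₀/R) e^(−t/τ) = (1.632×10^-4)(0.3030) = 4.94×10^-5 A.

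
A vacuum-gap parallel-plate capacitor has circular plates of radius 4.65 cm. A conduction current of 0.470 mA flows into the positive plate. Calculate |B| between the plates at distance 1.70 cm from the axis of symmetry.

7.39×10^-10 T

No conduction current crosses the gap, so I_d there equals the 4.70×10^-4 A in the leads.
An Ampèrian loop of radius r encloses a fraction (r/R)² of I_d. Then B·2πr = μ₀ I_d (r/R)², giving B = μ₀ I_d r/(2πR²) = 7.39×10^-10 T.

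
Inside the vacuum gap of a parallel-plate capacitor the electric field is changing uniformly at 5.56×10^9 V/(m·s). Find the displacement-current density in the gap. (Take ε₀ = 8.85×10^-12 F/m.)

0.0492 A/m²

The displacement-current density is ε₀ ∂E/∂t = (8.85×10^-12)(5.56×10^9) = 0.0492 A/m².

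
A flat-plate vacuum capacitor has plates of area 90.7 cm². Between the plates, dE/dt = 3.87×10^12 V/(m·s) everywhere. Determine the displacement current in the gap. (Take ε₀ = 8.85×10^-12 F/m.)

I_d = ε₀ A (dE/dt) = (8.85×10^-12)(9.07×10^-3 m²)(3.87×10^12) = 0.311 A.

0.311 A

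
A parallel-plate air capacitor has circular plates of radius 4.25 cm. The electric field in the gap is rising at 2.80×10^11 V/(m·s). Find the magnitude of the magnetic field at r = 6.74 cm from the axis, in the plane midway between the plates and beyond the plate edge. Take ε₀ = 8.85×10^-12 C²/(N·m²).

I_d = ε₀ dΦ_E/dt = ε₀ πR² (dE/dt) = (8.85×10^-12)(5.675×10^-3)(2.80×10^11) = 0.01406 A through the full plate area.
With r > R the enclosed displacement current is the full I_d; B = μ₀ I_d / (2πr) = 4.17×10^-8 T.

4.17×10^-8 T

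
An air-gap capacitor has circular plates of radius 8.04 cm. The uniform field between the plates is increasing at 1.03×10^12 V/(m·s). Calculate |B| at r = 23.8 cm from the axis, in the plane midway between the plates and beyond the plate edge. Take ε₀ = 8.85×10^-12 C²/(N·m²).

Through the whole plate area (πR² = 0.02031 m²), I_d = ε₀ πR² dE/dt = 0.1851 A.
With r > R the enclosed displacement current is the full I_d; B = μ₀ I_d / (2πr) = 1.56×10^-7 T.

1.56×10^-7 T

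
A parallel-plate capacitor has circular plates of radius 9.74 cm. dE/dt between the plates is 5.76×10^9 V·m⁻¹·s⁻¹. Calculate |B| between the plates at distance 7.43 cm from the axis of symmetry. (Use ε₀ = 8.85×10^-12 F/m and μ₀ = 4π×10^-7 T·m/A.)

I_d = ε₀ dΦ_E/dt = ε₀ πR² (dE/dt) = (8.85×10^-12)(0.02980)(5.76×10^9) = 1.519×10^-3 A through the full plate area.
∮B·dl = μ₀ I_d,enc with I_d,enc = I_d r²/R² = 8.839×10^-4 A; so B = μ₀ I_d,enc/(2πr) = 2.38×10^-9 T.

2.38×10^-9 T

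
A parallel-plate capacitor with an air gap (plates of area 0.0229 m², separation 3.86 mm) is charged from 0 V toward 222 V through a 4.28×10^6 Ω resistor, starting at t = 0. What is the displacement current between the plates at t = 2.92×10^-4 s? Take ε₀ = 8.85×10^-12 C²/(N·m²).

C = ε₀A/d = (8.85×10^-12)(0.0229)/(3.86×10^-3) = 5.250×10^-11 F and τ = RC = 2.247×10^-4 s. I_d in the gap equals the RC charging current.
I_d(t) = (V₀/R) e^(−t/τ) = 5.187×10^-5 · e^(−1.300) = 1.41×10^-5 A.

1.41×10^-5 A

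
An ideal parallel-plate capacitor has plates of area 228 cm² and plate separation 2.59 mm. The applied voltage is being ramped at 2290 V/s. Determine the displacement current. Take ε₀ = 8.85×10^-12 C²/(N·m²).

1.78×10^-7 A

C = ε₀A/d = (8.85×10^-12)(0.0228)/(2.59×10^-3) = 7.791×10^-11 F.
I_d = C dV/dt = (7.791×10^-11)(2290) = 1.78×10^-7 A.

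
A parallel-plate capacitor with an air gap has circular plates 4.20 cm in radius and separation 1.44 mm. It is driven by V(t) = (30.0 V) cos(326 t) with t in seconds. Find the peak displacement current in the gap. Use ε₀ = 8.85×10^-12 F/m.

C = ε₀A/d = (8.85×10^-12)(5.542×10^-3)/(1.44×10^-3) = 3.406×10^-11 F; ω = 326 rad/s.
I_d = C dV/dt, so |I_d|_max = C V₀ ω = (3.406×10^-11)(30.0)(326) = 3.33×10^-7 A.

3.33×10^-7 A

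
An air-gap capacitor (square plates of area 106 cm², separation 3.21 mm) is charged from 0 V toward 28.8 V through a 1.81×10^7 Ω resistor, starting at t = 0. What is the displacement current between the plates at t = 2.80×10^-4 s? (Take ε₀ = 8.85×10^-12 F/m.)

9.37×10^-7 A

With C = ε₀A/d = (8.85×10^-12)(0.0106)/(3.21×10^-3) = 2.922×10^-11 F, the time constant is τ = RC = 5.289×10^-4 s, so t/τ = 0.5294 and e^(−t/τ) = 0.5890.
I_d = I_cond = (V₀/R) e^(−t/τ) = (1.591×10^-6)(0.5890) = 9.37×10^-7 A.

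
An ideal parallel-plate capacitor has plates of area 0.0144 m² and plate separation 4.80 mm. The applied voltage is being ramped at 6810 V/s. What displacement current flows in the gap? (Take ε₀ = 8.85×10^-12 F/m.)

1.81×10^-7 A

The displacement current equals the charging current C dV/dt. With C = ε₀A/d = (8.85×10^-12)(0.0144)/(4.80×10^-3) = 2.655×10^-11 F, I_d = (2.655×10^-11)(6810) = 1.81×10^-7 A.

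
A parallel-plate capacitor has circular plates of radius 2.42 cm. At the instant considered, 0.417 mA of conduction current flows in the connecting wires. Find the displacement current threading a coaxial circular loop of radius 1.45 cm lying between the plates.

1.50×10^-4 A

Between the plates the displacement current equals the wire current: I_d = 0.417 mA = 4.17×10^-4 A.
Through an area πr² the displacement current is I_d·(πr²/πR²) = I_d (r/R)² = 1.50×10^-4 A.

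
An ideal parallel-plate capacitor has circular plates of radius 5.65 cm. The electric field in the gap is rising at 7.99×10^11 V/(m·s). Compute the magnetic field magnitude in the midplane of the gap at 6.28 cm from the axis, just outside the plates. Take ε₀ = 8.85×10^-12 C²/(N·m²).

Through the whole plate area (πR² = 0.01003 m²), I_d = ε₀ πR² dE/dt = 0.07092 A.
With r > R the enclosed displacement current is the full I_d; B = μ₀ I_d / (2πr) = 2.26×10^-7 T.

2.26×10^-7 T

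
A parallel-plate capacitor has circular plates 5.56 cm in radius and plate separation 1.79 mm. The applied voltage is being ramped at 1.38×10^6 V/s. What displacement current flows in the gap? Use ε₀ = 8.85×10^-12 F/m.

6.63×10^-5 A

C = ε₀A/d = (8.85×10^-12)(9.712×10^-3)/(1.79×10^-3) = 4.802×10^-11 F.
I_d = C dV/dt = (4.802×10^-11)(1.38×10^6) = 6.63×10^-5 A.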